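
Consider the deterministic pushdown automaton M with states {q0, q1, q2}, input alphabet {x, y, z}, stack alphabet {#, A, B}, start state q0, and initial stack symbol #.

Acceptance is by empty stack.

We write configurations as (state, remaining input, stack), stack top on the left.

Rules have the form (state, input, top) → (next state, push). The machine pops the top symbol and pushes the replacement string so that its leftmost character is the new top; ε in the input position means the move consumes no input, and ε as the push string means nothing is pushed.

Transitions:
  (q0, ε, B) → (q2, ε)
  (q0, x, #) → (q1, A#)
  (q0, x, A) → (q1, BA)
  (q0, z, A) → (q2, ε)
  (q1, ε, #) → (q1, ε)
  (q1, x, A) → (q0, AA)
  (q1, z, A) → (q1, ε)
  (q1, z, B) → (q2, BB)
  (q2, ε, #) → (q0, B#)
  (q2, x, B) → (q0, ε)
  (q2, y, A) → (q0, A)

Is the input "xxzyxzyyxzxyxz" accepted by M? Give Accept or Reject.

(q0, xxzyxzyyxzxyxz, #)
  read x, top #: go to q1, push A# → (q1, xzyxzyyxzxyxz, A#)
  read x, top A: go to q0, push AA → (q0, zyxzyyxzxyxz, AA#)
  read z, top A: go to q2, push ε → (q2, yxzyyxzxyxz, A#)
  read y, top A: go to q0, push A → (q0, xzyyxzxyxz, A#)
  read x, top A: go to q1, push BA → (q1, zyyxzxyxz, BA#)
  read z, top B: go to q2, push BB → (q2, yyxzxyxz, BBA#)
No transition applies at (q2, yyxzxyxz, BBA#); input not fully consumed.

Reject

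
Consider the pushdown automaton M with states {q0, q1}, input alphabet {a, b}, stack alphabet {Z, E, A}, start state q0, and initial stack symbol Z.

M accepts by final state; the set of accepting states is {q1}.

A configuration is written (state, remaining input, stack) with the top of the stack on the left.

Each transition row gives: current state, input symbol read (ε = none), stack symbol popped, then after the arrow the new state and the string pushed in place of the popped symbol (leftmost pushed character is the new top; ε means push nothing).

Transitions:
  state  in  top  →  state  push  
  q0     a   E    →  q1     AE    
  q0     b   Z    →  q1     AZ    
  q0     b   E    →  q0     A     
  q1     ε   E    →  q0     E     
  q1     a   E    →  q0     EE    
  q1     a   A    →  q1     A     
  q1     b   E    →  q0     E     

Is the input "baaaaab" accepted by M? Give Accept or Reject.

Reject

No computation consumes all input and reaches a final state.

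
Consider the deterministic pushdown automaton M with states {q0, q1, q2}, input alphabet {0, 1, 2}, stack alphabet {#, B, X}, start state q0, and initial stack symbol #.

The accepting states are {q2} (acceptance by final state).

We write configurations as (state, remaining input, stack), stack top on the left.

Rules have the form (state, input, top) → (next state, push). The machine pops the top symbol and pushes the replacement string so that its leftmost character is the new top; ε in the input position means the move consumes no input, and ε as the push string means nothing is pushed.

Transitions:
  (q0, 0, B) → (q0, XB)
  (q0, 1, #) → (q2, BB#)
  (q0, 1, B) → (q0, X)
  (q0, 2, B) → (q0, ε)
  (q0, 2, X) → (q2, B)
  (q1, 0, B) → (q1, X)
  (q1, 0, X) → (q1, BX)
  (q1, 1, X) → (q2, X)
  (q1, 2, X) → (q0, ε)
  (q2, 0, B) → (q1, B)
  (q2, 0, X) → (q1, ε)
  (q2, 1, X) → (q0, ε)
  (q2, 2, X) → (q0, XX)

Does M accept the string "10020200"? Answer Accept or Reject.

Reject

(q0, 10020200, #)
  read 1, top #: go to q2, push BB# → (q2, 0020200, BB#)
  read 0, top B: go to q1, push B → (q1, 020200, BB#)
  read 0, top B: go to q1, push X → (q1, 20200, XB#)
  read 2, top X: go to q0, push ε → (q0, 0200, B#)
  read 0, top B: go to q0, push XB → (q0, 200, XB#)
  read 2, top X: go to q2, push B → (q2, 00, BB#)
  read 0, top B: go to q1, push B → (q1, 0, BB#)
  read 0, top B: go to q1, push X → (q1, ε, XB#)
All input consumed; state q1 ∉ F and no further ε-move applies.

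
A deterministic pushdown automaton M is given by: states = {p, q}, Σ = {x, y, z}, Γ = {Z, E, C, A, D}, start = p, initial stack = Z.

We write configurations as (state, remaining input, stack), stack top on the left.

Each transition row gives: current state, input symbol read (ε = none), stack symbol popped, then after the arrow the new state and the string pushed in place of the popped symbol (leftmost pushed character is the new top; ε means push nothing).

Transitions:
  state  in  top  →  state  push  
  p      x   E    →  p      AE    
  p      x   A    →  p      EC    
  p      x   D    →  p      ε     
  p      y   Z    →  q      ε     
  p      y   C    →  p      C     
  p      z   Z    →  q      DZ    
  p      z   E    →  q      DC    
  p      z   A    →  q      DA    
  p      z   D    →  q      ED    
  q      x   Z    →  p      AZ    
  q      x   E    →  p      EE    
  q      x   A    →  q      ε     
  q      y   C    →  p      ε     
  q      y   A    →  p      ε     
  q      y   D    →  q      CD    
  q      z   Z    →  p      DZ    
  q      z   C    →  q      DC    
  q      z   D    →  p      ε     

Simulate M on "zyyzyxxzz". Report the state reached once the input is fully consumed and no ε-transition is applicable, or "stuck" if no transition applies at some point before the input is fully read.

stuck

(p, zyyzyxxzz, Z) ⊢ (q, yyzyxxzz, DZ) ⊢ (q, yzyxxzz, CDZ) ⊢ (p, zyxxzz, DZ) ⊢ (q, yxxzz, EDZ)
No transition for (q, y, top E); M blocks with input yxxzz remaining.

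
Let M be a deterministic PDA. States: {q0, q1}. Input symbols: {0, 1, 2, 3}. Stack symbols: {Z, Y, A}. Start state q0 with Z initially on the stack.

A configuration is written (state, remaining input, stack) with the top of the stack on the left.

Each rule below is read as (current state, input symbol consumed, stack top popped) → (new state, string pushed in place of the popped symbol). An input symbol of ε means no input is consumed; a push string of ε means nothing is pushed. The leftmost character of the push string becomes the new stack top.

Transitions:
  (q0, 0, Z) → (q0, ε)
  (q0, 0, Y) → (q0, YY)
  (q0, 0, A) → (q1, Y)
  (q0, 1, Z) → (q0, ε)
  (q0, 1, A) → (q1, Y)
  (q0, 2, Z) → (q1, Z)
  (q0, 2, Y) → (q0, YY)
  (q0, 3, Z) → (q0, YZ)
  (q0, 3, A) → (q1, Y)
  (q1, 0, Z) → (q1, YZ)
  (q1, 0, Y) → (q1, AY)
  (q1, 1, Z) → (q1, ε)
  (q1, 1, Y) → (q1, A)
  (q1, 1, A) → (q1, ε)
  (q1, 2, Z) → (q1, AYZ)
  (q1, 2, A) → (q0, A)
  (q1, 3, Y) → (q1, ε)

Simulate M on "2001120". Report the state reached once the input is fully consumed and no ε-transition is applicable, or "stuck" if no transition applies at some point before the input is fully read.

(q0, 2001120, Z)
  read 2, top Z: go to q1, push Z → (q1, 001120, Z)
  read 0, top Z: go to q1, push YZ → (q1, 01120, YZ)
  read 0, top Y: go to q1, push AY → (q1, 1120, AYZ)
  read 1, top A: go to q1, push ε → (q1, 120, YZ)
  read 1, top Y: go to q1, push A → (q1, 20, AZ)
  read 2, top A: go to q0, push A → (q0, 0, AZ)
  read 0, top A: go to q1, push Y → (q1, ε, YZ)
All input consumed; M is in state q1.

q1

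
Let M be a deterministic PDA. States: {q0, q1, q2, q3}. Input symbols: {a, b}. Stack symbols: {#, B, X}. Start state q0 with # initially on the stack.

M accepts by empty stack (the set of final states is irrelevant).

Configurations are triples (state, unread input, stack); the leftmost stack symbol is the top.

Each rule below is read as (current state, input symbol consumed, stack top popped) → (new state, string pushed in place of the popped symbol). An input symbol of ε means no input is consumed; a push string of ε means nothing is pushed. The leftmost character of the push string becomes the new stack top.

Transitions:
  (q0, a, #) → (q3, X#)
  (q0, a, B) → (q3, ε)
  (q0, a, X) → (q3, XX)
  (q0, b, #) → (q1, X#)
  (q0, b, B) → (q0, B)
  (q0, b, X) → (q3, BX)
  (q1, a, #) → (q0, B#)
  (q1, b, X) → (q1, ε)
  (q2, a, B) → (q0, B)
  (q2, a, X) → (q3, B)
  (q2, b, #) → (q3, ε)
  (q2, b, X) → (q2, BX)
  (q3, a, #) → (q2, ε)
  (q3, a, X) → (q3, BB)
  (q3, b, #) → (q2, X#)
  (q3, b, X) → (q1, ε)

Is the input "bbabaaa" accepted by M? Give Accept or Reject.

(q0, bbabaaa, #)
  read b, top #: go to q1, push X# → (q1, babaaa, X#)
  read b, top X: go to q1, push ε → (q1, abaaa, #)
  read a, top #: go to q0, push B# → (q0, baaa, B#)
  read b, top B: go to q0, push B → (q0, aaa, B#)
  read a, top B: go to q3, push ε → (q3, aa, #)
  read a, top #: go to q2, push ε → (q2, a, ε)
No transition applies at (q2, a, ε); input not fully consumed.

Reject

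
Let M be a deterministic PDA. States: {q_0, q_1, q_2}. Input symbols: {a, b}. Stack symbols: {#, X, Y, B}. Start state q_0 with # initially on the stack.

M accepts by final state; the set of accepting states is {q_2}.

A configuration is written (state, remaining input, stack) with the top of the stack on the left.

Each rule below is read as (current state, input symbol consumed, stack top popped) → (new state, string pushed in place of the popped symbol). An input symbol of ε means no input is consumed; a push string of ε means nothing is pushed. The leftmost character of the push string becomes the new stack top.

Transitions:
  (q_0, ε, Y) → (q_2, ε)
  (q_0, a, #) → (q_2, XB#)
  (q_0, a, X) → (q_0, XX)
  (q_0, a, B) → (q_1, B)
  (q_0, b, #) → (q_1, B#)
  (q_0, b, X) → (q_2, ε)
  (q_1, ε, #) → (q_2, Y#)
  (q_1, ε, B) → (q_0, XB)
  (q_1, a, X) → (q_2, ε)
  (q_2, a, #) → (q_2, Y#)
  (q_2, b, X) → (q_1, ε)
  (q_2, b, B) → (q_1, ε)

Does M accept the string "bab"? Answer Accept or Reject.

Accept

(q_0, bab, #) ⊢ (q_1, ab, B#) ⊢ (q_0, ab, XB#) ⊢ (q_0, b, XXB#) ⊢ (q_2, ε, XB#)
All input consumed; state q_2 ∈ F.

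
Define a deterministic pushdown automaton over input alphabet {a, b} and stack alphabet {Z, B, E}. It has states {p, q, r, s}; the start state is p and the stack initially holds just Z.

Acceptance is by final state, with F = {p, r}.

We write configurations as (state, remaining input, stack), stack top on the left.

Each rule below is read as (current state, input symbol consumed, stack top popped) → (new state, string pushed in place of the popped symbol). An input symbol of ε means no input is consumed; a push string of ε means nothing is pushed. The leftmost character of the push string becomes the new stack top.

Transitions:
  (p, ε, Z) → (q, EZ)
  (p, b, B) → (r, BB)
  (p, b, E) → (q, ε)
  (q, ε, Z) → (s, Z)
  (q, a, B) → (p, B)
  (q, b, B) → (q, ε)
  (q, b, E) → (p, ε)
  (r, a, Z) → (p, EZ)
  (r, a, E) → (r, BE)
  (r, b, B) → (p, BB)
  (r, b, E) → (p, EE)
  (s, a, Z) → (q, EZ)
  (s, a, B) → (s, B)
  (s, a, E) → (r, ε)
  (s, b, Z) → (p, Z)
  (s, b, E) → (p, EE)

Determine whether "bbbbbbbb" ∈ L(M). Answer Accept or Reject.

(p, bbbbbbbb, Z) ⊢ (q, bbbbbbbb, EZ) ⊢ (p, bbbbbbb, Z) ⊢ (q, bbbbbbb, EZ) ⊢ (p, bbbbbb, Z) ⊢ (q, bbbbbb, EZ) ⊢ (p, bbbbb, Z) ⊢ (q, bbbbb, EZ) ⊢ (p, bbbb, Z) ⊢ (q, bbbb, EZ) ⊢ (p, bbb, Z) ⊢ (q, bbb, EZ) ⊢ (p, bb, Z) ⊢ (q, bb, EZ) ⊢ (p, b, Z) ⊢ (q, b, EZ) ⊢ (p, ε, Z)
All input consumed; state p ∈ F.

Accept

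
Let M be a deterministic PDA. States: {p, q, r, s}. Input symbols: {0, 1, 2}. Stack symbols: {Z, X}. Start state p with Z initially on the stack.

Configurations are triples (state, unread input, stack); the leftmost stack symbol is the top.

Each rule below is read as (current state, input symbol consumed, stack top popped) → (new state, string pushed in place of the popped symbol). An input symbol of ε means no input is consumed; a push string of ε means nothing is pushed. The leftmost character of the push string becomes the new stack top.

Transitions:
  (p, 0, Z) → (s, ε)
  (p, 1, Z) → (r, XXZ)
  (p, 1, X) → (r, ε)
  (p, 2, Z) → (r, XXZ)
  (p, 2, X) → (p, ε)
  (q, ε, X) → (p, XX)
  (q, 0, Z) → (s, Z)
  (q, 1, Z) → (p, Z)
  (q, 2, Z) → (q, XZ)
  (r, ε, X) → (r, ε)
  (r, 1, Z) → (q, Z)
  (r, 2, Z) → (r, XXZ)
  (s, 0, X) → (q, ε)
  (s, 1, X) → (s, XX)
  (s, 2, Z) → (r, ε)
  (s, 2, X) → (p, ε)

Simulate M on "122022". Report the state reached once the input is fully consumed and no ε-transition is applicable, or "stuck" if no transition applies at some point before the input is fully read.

(p, 122022, Z)
  read 1, top Z: go to r, push XXZ → (r, 22022, XXZ)
  ε-move, top X: go to r, push ε → (r, 22022, XZ)
  ε-move, top X: go to r, push ε → (r, 22022, Z)
  read 2, top Z: go to r, push XXZ → (r, 2022, XXZ)
  ε-move, top X: go to r, push ε → (r, 2022, XZ)
  ε-move, top X: go to r, push ε → (r, 2022, Z)
  read 2, top Z: go to r, push XXZ → (r, 022, XXZ)
  ε-move, top X: go to r, push ε → (r, 022, XZ)
  ε-move, top X: go to r, push ε → (r, 022, Z)
No transition for (r, 0, top Z); M blocks with input 022 remaining.

stuck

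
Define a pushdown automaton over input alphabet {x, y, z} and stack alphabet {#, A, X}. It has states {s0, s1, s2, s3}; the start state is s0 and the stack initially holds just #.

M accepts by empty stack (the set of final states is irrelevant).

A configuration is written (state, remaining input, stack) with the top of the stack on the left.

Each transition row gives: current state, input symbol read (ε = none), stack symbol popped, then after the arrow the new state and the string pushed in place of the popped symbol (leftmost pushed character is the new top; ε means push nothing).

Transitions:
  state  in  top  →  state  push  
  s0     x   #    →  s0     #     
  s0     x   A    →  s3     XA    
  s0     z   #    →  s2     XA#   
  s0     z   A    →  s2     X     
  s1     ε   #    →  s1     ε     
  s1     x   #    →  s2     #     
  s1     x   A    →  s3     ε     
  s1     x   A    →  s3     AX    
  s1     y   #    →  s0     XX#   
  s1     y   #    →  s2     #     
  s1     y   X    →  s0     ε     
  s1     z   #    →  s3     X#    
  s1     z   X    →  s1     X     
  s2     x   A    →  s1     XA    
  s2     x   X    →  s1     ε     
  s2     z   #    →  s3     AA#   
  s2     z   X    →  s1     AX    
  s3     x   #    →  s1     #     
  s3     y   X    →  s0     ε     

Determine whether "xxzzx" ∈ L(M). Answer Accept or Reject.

Reject

No computation consumes all input and empties the stack.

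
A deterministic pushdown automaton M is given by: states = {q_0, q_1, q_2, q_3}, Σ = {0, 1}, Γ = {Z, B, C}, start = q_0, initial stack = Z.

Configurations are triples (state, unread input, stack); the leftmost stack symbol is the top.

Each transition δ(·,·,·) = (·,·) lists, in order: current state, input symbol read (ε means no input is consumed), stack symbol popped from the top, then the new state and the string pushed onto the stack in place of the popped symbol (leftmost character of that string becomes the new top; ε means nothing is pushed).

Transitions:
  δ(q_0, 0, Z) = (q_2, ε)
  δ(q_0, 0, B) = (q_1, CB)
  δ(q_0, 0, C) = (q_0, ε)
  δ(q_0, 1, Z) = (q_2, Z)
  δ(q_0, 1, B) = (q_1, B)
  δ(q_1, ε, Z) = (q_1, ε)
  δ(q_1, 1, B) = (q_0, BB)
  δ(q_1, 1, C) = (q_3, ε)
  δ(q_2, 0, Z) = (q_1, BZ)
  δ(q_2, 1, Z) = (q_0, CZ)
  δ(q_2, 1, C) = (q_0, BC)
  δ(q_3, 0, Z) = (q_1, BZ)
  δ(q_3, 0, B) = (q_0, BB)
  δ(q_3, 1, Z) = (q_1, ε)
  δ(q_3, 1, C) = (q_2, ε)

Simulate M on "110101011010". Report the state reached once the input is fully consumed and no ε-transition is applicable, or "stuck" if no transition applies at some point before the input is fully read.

stuck

(q_0, 110101011010, Z) ⊢ (q_2, 10101011010, Z) ⊢ (q_0, 0101011010, CZ) ⊢ (q_0, 101011010, Z) ⊢ (q_2, 01011010, Z) ⊢ (q_1, 1011010, BZ) ⊢ (q_0, 011010, BBZ) ⊢ (q_1, 11010, CBBZ) ⊢ (q_3, 1010, BBZ)
No transition for (q_3, 1, top B); M blocks with input 1010 remaining.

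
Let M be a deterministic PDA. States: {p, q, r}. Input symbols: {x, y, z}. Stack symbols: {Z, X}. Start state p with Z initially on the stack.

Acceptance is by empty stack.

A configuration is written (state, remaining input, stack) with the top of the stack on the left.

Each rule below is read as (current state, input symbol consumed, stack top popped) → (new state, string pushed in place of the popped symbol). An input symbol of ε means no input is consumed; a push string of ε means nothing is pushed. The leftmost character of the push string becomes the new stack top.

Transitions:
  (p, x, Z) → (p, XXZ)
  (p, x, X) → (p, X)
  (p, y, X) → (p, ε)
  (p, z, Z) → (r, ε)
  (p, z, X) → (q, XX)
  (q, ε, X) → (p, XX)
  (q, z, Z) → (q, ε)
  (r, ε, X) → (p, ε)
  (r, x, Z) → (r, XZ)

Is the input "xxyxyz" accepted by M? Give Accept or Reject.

(p, xxyxyz, Z) ⊢ (p, xyxyz, XXZ) ⊢ (p, yxyz, XXZ) ⊢ (p, xyz, XZ) ⊢ (p, yz, XZ) ⊢ (p, z, Z) ⊢ (r, ε, ε)
All input consumed and the stack is empty.

Accept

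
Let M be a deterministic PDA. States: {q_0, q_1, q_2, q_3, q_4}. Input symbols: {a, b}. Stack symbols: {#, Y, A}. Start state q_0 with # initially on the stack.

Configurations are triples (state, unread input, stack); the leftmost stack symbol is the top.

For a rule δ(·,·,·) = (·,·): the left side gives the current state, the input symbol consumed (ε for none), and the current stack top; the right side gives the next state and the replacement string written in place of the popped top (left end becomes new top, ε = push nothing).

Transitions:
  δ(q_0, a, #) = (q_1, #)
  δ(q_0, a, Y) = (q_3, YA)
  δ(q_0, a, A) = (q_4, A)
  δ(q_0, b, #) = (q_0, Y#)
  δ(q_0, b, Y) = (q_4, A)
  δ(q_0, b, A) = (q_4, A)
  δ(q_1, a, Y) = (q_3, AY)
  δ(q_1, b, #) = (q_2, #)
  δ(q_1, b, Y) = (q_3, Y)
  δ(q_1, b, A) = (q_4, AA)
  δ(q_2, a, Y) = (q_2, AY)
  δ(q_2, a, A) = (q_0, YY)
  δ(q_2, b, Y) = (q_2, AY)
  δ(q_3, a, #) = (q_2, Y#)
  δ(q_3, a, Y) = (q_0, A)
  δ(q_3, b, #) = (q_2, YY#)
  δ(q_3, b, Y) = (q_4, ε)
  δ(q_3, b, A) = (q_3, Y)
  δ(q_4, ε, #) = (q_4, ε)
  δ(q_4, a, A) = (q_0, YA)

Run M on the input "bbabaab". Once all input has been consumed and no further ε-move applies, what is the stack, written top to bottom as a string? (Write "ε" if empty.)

(q_0, bbabaab, #)
  read b, top #: go to q_0, push Y# → (q_0, babaab, Y#)
  read b, top Y: go to q_4, push A → (q_4, abaab, A#)
  read a, top A: go to q_0, push YA → (q_0, baab, YA#)
  read b, top Y: go to q_4, push A → (q_4, aab, AA#)
  read a, top A: go to q_0, push YA → (q_0, ab, YAA#)
  read a, top Y: go to q_3, push YA → (q_3, b, YAAA#)
  read b, top Y: go to q_4, push ε → (q_4, ε, AAA#)
All input consumed in state q_4 with stack AAA#.

AAA#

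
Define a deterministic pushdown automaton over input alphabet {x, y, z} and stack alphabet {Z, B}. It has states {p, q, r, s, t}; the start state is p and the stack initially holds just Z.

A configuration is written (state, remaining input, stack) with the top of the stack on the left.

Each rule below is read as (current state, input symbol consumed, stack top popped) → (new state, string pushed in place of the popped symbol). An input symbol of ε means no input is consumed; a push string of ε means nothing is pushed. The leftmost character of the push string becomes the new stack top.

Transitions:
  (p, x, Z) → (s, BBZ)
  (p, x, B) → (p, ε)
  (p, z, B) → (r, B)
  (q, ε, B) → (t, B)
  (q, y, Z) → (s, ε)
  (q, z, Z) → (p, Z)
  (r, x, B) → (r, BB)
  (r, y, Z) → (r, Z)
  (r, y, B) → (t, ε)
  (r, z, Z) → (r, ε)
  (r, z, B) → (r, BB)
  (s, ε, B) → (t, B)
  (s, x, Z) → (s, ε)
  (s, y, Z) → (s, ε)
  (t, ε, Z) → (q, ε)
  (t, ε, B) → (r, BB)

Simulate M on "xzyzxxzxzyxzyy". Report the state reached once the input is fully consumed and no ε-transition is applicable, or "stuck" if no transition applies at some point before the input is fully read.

r

(p, xzyzxxzxzyxzyy, Z) ⊢ (s, zyzxxzxzyxzyy, BBZ) ⊢ (t, zyzxxzxzyxzyy, BBZ) ⊢ (r, zyzxxzxzyxzyy, BBBZ) ⊢ (r, yzxxzxzyxzyy, BBBBZ) ⊢ (t, zxxzxzyxzyy, BBBZ) ⊢ (r, zxxzxzyxzyy, BBBBZ) ⊢ (r, xxzxzyxzyy, BBBBBZ) ⊢ (r, xzxzyxzyy, BBBBBBZ) ⊢ (r, zxzyxzyy, BBBBBBBZ) ⊢ (r, xzyxzyy, BBBBBBBBZ) ⊢ (r, zyxzyy, BBBBBBBBBZ) ⊢ (r, yxzyy, BBBBBBBBBBZ) ⊢ (t, xzyy, BBBBBBBBBZ) ⊢ (r, xzyy, BBBBBBBBBBZ) ⊢ (r, zyy, BBBBBBBBBBBZ) ⊢ (r, yy, BBBBBBBBBBBBZ) ⊢ (t, y, BBBBBBBBBBBZ) ⊢ (r, y, BBBBBBBBBBBBZ) ⊢ (t, ε, BBBBBBBBBBBZ) ⊢ (r, ε, BBBBBBBBBBBBZ)
All input consumed; M is in state r.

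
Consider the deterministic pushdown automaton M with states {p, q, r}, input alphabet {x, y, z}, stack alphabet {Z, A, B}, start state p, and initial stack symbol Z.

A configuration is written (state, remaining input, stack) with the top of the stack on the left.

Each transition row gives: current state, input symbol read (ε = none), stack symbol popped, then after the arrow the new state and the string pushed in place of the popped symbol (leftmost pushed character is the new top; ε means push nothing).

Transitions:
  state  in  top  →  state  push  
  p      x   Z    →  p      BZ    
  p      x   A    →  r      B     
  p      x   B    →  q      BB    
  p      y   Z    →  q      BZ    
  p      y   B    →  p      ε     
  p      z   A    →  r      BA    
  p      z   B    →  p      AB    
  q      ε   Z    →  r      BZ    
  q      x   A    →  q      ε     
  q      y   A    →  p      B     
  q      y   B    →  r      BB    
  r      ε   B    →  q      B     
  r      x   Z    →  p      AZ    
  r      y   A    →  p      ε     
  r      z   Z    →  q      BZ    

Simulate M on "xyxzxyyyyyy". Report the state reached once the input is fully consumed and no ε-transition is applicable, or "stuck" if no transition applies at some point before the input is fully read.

(p, xyxzxyyyyyy, Z)
  read x, top Z: go to p, push BZ → (p, yxzxyyyyyy, BZ)
  read y, top B: go to p, push ε → (p, xzxyyyyyy, Z)
  read x, top Z: go to p, push BZ → (p, zxyyyyyy, BZ)
  read z, top B: go to p, push AB → (p, xyyyyyy, ABZ)
  read x, top A: go to r, push B → (r, yyyyyy, BBZ)
  ε-move, top B: go to q, push B → (q, yyyyyy, BBZ)
  read y, top B: go to r, push BB → (r, yyyyy, BBBZ)
  ε-move, top B: go to q, push B → (q, yyyyy, BBBZ)
  read y, top B: go to r, push BB → (r, yyyy, BBBBZ)
  ε-move, top B: go to q, push B → (q, yyyy, BBBBZ)
  read y, top B: go to r, push BB → (r, yyy, BBBBBZ)
  ε-move, top B: go to q, push B → (q, yyy, BBBBBZ)
  read y, top B: go to r, push BB → (r, yy, BBBBBBZ)
  ε-move, top B: go to q, push B → (q, yy, BBBBBBZ)
  read y, top B: go to r, push BB → (r, y, BBBBBBBZ)
  ε-move, top B: go to q, push B → (q, y, BBBBBBBZ)
  read y, top B: go to r, push BB → (r, ε, BBBBBBBBZ)
  ε-move, top B: go to q, push B → (q, ε, BBBBBBBBZ)
All input consumed; M is in state q.

q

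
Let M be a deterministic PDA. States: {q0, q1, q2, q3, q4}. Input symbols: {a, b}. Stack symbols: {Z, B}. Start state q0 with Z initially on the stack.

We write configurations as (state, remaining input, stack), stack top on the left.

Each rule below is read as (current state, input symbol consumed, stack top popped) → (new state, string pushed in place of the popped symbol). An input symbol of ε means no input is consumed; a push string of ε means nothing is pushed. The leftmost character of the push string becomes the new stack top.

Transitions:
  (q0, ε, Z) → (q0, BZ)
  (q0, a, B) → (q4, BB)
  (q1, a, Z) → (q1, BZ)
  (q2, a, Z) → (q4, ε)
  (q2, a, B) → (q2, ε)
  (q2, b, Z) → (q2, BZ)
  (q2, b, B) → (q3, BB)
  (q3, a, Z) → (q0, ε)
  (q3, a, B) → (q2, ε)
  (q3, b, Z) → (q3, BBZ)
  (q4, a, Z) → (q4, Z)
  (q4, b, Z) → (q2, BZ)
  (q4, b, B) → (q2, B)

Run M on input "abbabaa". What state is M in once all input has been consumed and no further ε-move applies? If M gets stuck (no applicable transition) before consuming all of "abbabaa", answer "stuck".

(q0, abbabaa, Z)
  ε-move, top Z: go to q0, push BZ → (q0, abbabaa, BZ)
  read a, top B: go to q4, push BB → (q4, bbabaa, BBZ)
  read b, top B: go to q2, push B → (q2, babaa, BBZ)
  read b, top B: go to q3, push BB → (q3, abaa, BBBZ)
  read a, top B: go to q2, push ε → (q2, baa, BBZ)
  read b, top B: go to q3, push BB → (q3, aa, BBBZ)
  read a, top B: go to q2, push ε → (q2, a, BBZ)
  read a, top B: go to q2, push ε → (q2, ε, BZ)
All input consumed; M is in state q2.

q2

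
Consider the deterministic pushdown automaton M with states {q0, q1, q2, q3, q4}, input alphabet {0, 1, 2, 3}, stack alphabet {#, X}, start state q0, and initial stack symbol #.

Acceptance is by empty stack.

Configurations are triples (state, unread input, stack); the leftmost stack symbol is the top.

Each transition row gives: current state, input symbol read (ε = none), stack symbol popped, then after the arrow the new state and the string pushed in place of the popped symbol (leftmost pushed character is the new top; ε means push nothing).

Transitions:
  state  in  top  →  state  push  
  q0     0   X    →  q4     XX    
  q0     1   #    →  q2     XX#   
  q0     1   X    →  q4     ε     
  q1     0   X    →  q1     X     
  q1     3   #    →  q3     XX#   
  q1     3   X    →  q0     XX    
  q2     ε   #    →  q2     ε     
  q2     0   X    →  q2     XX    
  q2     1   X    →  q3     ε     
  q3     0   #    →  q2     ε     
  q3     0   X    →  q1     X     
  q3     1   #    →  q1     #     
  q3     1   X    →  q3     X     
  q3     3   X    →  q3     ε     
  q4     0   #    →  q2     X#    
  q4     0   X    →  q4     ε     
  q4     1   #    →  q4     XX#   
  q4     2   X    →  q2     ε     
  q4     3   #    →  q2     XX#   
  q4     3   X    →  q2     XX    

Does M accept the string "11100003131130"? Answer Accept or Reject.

(q0, 11100003131130, #)
  read 1, top #: go to q2, push XX# → (q2, 1100003131130, XX#)
  read 1, top X: go to q3, push ε → (q3, 100003131130, X#)
  read 1, top X: go to q3, push X → (q3, 00003131130, X#)
  read 0, top X: go to q1, push X → (q1, 0003131130, X#)
  read 0, top X: go to q1, push X → (q1, 003131130, X#)
  read 0, top X: go to q1, push X → (q1, 03131130, X#)
  read 0, top X: go to q1, push X → (q1, 3131130, X#)
  read 3, top X: go to q0, push XX → (q0, 131130, XX#)
  read 1, top X: go to q4, push ε → (q4, 31130, X#)
  read 3, top X: go to q2, push XX → (q2, 1130, XX#)
  read 1, top X: go to q3, push ε → (q3, 130, X#)
  read 1, top X: go to q3, push X → (q3, 30, X#)
  read 3, top X: go to q3, push ε → (q3, 0, #)
  read 0, top #: go to q2, push ε → (q2, ε, ε)
All input consumed and the stack is empty.

Accept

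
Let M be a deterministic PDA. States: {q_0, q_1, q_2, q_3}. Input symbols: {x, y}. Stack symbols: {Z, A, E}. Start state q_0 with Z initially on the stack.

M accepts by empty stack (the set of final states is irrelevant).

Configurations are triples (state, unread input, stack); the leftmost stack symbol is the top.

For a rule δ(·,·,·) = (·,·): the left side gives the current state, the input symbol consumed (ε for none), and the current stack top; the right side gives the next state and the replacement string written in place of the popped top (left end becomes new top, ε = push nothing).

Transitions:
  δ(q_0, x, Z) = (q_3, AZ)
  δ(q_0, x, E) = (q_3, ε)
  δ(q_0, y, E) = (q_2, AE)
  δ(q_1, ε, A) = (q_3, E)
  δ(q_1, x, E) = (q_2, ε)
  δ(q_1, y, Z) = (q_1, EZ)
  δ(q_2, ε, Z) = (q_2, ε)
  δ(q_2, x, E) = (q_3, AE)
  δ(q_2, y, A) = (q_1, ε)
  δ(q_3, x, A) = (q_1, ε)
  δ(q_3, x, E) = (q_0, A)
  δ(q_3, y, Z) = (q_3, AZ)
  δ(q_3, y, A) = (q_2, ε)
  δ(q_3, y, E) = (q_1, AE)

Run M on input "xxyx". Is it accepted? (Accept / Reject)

(q_0, xxyx, Z)
  read x, top Z: go to q_3, push AZ → (q_3, xyx, AZ)
  read x, top A: go to q_1, push ε → (q_1, yx, Z)
  read y, top Z: go to q_1, push EZ → (q_1, x, EZ)
  read x, top E: go to q_2, push ε → (q_2, ε, Z)
  ε-move, top Z: go to q_2, push ε → (q_2, ε, ε)
All input consumed and the stack is empty.

Accept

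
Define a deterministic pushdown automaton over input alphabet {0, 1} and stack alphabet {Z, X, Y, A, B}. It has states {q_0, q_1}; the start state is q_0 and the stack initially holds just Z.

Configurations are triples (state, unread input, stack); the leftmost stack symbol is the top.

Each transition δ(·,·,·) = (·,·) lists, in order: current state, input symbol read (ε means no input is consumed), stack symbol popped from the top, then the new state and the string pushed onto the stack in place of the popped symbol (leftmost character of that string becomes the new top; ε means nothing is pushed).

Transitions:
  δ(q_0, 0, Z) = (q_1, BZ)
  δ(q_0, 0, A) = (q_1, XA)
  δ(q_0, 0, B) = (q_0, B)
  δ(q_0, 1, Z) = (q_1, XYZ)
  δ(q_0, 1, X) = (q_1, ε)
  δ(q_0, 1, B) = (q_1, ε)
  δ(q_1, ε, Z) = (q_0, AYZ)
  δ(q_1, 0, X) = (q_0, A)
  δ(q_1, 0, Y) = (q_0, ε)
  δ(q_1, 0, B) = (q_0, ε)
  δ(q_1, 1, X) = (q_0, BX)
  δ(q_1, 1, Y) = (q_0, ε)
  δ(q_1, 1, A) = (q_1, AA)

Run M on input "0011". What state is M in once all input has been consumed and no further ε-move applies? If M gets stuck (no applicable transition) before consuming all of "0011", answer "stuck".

q_0

(q_0, 0011, Z) ⊢ (q_1, 011, BZ) ⊢ (q_0, 11, Z) ⊢ (q_1, 1, XYZ) ⊢ (q_0, ε, BXYZ)
All input consumed; M is in state q_0.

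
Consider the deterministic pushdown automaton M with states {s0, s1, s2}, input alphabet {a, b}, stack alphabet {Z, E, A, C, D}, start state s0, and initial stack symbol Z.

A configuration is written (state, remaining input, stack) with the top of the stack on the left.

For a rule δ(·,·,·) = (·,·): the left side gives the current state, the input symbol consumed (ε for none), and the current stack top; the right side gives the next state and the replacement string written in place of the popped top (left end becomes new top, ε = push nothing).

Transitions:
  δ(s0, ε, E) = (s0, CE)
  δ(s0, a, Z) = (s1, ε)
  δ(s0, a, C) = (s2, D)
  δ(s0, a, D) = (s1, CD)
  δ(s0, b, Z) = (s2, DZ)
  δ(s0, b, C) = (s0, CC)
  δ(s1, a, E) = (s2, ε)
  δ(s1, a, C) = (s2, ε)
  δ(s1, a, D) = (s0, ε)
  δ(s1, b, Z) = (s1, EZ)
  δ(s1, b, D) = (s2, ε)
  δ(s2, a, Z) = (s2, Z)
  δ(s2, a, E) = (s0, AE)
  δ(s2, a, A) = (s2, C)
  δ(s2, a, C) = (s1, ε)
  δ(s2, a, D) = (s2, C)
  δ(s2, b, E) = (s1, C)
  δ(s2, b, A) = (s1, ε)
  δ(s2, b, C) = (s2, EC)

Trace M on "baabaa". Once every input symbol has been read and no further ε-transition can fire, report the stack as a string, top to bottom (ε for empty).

Z

(s0, baabaa, Z) ⊢ (s2, aabaa, DZ) ⊢ (s2, abaa, CZ) ⊢ (s1, baa, Z) ⊢ (s1, aa, EZ) ⊢ (s2, a, Z) ⊢ (s2, ε, Z)
All input consumed in state s2 with stack Z.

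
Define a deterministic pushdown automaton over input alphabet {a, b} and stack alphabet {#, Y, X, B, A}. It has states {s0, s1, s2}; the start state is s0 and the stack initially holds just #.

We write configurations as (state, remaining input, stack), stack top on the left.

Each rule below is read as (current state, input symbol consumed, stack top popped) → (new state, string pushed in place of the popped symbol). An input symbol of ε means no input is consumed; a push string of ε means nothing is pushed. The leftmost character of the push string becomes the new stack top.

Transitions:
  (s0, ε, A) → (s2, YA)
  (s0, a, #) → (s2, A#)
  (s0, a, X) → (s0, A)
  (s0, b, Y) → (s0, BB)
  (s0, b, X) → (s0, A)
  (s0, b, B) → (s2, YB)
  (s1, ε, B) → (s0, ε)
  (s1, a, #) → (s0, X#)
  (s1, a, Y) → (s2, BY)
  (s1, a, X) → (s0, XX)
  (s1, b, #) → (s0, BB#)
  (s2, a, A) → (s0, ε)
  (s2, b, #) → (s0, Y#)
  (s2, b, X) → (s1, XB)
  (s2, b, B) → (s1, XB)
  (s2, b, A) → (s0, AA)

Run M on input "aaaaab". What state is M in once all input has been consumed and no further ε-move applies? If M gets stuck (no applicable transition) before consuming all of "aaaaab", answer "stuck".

s2

(s0, aaaaab, #) ⊢ (s2, aaaab, A#) ⊢ (s0, aaab, #) ⊢ (s2, aab, A#) ⊢ (s0, ab, #) ⊢ (s2, b, A#) ⊢ (s0, ε, AA#) ⊢ (s2, ε, YAA#)
All input consumed; M is in state s2.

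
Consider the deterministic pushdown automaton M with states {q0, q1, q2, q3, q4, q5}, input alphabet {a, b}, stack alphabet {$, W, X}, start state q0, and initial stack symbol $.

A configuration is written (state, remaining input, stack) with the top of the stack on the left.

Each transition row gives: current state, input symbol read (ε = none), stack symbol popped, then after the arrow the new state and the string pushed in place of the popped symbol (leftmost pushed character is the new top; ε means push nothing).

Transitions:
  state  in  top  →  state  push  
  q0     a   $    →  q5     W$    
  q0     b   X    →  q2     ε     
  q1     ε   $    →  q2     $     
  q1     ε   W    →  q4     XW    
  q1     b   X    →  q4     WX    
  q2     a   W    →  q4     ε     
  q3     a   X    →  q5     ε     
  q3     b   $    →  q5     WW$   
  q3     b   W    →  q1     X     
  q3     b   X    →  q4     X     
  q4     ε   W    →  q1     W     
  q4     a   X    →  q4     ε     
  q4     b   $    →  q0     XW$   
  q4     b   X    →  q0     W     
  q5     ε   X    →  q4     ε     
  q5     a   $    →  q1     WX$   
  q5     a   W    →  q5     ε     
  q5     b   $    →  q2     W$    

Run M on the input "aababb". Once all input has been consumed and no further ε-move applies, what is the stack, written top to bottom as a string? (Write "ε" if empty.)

(q0, aababb, $) ⊢ (q5, ababb, W$) ⊢ (q5, babb, $) ⊢ (q2, abb, W$) ⊢ (q4, bb, $) ⊢ (q0, b, XW$) ⊢ (q2, ε, W$)
All input consumed in state q2 with stack W$.

W$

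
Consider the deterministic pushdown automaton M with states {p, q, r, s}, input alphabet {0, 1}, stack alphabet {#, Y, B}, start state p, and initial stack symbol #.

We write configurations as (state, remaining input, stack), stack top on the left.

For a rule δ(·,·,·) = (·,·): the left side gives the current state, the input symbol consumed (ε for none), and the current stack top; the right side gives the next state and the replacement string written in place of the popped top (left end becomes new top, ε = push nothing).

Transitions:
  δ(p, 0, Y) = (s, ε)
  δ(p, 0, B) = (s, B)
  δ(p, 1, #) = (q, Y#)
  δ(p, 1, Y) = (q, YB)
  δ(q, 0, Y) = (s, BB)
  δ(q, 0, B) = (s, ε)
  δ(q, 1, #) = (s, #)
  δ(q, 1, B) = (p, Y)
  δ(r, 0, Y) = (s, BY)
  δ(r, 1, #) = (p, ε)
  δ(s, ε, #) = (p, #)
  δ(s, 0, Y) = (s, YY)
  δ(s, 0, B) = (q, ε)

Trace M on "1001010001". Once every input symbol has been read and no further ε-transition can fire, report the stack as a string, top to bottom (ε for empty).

Y#

(p, 1001010001, #) ⊢ (q, 001010001, Y#) ⊢ (s, 01010001, BB#) ⊢ (q, 1010001, B#) ⊢ (p, 010001, Y#) ⊢ (s, 10001, #) ⊢ (p, 10001, #) ⊢ (q, 0001, Y#) ⊢ (s, 001, BB#) ⊢ (q, 01, B#) ⊢ (s, 1, #) ⊢ (p, 1, #) ⊢ (q, ε, Y#)
All input consumed in state q with stack Y#.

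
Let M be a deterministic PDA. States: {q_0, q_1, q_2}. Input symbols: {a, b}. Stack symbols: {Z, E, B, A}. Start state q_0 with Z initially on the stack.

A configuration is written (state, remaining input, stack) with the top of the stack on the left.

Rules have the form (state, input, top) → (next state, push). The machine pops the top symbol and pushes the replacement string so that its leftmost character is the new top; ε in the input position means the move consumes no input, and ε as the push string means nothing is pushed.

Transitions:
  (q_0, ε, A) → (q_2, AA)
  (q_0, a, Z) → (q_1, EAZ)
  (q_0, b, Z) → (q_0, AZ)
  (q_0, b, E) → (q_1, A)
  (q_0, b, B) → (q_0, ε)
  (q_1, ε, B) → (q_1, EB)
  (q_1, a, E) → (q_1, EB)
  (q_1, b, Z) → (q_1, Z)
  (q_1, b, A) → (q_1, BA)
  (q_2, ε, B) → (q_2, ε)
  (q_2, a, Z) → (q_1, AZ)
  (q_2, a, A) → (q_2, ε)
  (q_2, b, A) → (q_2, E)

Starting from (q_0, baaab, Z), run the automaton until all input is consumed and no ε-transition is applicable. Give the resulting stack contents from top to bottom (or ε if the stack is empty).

EBAZ

(q_0, baaab, Z) ⊢ (q_0, aaab, AZ) ⊢ (q_2, aaab, AAZ) ⊢ (q_2, aab, AZ) ⊢ (q_2, ab, Z) ⊢ (q_1, b, AZ) ⊢ (q_1, ε, BAZ) ⊢ (q_1, ε, EBAZ)
All input consumed in state q_1 with stack EBAZ.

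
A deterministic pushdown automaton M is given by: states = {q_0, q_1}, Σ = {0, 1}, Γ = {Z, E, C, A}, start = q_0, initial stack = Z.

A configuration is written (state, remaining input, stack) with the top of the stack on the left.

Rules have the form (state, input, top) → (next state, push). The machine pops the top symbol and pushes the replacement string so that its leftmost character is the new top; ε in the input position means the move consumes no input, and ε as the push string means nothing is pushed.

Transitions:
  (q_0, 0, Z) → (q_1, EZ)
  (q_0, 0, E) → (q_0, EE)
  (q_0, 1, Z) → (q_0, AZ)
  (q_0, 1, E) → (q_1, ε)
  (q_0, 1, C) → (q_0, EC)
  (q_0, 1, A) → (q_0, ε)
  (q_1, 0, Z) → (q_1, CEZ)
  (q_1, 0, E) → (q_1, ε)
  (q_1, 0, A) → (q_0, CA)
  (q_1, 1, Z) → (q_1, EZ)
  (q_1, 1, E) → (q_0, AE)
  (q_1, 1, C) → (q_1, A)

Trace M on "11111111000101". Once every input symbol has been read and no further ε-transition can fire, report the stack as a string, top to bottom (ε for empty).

ECAEZ

(q_0, 11111111000101, Z)
  read 1, top Z: go to q_0, push AZ → (q_0, 1111111000101, AZ)
  read 1, top A: go to q_0, push ε → (q_0, 111111000101, Z)
  read 1, top Z: go to q_0, push AZ → (q_0, 11111000101, AZ)
  read 1, top A: go to q_0, push ε → (q_0, 1111000101, Z)
  read 1, top Z: go to q_0, push AZ → (q_0, 111000101, AZ)
  read 1, top A: go to q_0, push ε → (q_0, 11000101, Z)
  read 1, top Z: go to q_0, push AZ → (q_0, 1000101, AZ)
  read 1, top A: go to q_0, push ε → (q_0, 000101, Z)
  read 0, top Z: go to q_1, push EZ → (q_1, 00101, EZ)
  read 0, top E: go to q_1, push ε → (q_1, 0101, Z)
  read 0, top Z: go to q_1, push CEZ → (q_1, 101, CEZ)
  read 1, top C: go to q_1, push A → (q_1, 01, AEZ)
  read 0, top A: go to q_0, push CA → (q_0, 1, CAEZ)
  read 1, top C: go to q_0, push EC → (q_0, ε, ECAEZ)
All input consumed in state q_0 with stack ECAEZ.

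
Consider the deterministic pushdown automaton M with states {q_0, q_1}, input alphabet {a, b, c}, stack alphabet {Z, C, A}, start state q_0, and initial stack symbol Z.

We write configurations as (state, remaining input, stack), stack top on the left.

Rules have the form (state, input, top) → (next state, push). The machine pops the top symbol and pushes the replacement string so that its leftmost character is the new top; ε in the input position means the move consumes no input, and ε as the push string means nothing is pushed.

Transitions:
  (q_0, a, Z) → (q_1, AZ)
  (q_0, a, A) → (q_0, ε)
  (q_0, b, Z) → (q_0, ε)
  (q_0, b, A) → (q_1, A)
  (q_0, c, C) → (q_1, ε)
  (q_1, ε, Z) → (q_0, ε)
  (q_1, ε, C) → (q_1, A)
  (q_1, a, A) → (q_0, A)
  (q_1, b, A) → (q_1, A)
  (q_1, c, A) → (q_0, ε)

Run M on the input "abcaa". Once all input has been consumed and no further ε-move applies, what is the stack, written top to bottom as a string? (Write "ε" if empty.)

(q_0, abcaa, Z)
  read a, top Z: go to q_1, push AZ → (q_1, bcaa, AZ)
  read b, top A: go to q_1, push A → (q_1, caa, AZ)
  read c, top A: go to q_0, push ε → (q_0, aa, Z)
  read a, top Z: go to q_1, push AZ → (q_1, a, AZ)
  read a, top A: go to q_0, push A → (q_0, ε, AZ)
All input consumed in state q_0 with stack AZ.

AZ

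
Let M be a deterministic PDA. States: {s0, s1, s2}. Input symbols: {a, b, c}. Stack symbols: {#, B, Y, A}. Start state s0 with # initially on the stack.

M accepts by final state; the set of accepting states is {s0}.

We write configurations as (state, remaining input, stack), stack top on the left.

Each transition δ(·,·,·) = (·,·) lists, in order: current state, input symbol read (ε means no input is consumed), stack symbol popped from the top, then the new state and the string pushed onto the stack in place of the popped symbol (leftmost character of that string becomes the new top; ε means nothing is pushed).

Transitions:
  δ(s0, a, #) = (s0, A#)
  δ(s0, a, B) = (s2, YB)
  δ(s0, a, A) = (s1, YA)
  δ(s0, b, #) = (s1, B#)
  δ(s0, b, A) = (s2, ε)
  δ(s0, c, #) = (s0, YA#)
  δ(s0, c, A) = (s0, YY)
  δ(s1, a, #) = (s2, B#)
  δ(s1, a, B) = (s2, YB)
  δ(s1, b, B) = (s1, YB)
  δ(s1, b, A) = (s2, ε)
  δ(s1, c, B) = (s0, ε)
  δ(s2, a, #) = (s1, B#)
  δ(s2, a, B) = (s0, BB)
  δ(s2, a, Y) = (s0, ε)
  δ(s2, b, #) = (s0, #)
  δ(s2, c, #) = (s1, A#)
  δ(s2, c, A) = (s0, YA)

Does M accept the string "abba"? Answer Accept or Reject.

Accept

(s0, abba, #)
  read a, top #: go to s0, push A# → (s0, bba, A#)
  read b, top A: go to s2, push ε → (s2, ba, #)
  read b, top #: go to s0, push # → (s0, a, #)
  read a, top #: go to s0, push A# → (s0, ε, A#)
All input consumed; state s0 ∈ F.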